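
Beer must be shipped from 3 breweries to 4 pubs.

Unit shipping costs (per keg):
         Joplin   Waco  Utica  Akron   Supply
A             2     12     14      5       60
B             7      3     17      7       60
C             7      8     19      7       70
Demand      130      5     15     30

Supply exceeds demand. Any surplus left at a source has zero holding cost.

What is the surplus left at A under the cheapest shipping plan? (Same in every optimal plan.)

Minimum-cost shipments:
  A–Joplin: 60 × 2 = 120
  B–Joplin: 40 × 7 = 280
  B–Waco: 5 × 3 = 15
  B–Utica: 15 × 17 = 255
  C–Joplin: 30 × 7 = 210
  C–Akron: 30 × 7 = 210
Total cost = 1090.
A ships 60 of its 60, leaving 0.

0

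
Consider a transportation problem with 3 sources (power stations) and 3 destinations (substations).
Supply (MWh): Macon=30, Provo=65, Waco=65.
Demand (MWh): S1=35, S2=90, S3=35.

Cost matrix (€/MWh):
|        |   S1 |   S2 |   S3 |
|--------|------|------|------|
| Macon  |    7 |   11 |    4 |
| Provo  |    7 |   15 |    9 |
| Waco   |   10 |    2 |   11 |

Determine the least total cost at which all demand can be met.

One minimum-cost allocation:
  Macon->S3: 30 MWh
  Provo->S1: 35 MWh
  Provo->S2: 25 MWh
  Provo->S3: 5 MWh
  Waco->S2: 65 MWh
Total cost = €915.
(Supply check: Macon ships 30; Provo ships 65; Waco ships 65.)

915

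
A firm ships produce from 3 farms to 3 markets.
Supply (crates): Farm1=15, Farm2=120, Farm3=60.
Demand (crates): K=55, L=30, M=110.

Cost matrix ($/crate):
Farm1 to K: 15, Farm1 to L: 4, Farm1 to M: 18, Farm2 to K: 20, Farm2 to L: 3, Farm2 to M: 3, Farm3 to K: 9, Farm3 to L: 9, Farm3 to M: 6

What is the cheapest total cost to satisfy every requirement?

945

Optimal allocation:
  Farm1->L: 15 × $4 = $60
  Farm2->L: 15 × $3 = $45
  Farm2->M: 105 × $3 = $315
  Farm3->K: 55 × $9 = $495
  Farm3->M: 5 × $6 = $30
Total = 60 + 45 + 315 + 495 + 30 = $945.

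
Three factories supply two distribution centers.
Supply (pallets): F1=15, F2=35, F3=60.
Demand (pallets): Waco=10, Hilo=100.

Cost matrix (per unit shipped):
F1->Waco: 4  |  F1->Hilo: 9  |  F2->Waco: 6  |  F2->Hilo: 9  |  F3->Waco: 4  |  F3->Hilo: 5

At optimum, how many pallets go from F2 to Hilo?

35

Optimal shipments:
  F1–Waco: 10 × 4 = 40
  F1–Hilo: 5 × 9 = 45
  F2–Hilo: 35 × 9 = 315
  F3–Hilo: 60 × 5 = 300
Total cost = 700.
So F2→Hilo carries 35 pallets.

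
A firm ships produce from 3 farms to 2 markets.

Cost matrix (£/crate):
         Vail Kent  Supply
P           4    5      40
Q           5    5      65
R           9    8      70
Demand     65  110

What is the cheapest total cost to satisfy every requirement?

1045

A cheapest plan:
  P–Vail: 40 × £4 = £160
  Q–Vail: 25 × £5 = £125
  Q–Kent: 40 × £5 = £200
  R–Kent: 70 × £8 = £560
Total = 160 + 125 + 200 + 560 = £1045.
(Supply check: P ships 40; Q ships 65; R ships 70.)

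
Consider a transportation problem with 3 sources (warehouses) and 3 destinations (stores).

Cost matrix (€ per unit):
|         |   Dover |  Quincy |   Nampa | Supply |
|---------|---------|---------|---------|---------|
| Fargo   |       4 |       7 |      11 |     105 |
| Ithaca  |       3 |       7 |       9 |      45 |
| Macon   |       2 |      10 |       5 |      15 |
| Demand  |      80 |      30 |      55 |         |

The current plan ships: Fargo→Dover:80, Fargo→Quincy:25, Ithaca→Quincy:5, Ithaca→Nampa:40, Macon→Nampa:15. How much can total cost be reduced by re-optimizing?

5

Current plan cost = 80·4 + 25·7 + 5·7 + 40·9 + 15·5 = €965.
Optimal plan:
  Fargo->Dover: 75 × €4 = €300
  Fargo->Quincy: 30 × €7 = €210
  Ithaca->Dover: 5 × €3 = €15
  Ithaca->Nampa: 40 × €9 = €360
  Macon->Nampa: 15 × €5 = €75
Optimal cost = €960.
Saving = 965 − 960 = €5.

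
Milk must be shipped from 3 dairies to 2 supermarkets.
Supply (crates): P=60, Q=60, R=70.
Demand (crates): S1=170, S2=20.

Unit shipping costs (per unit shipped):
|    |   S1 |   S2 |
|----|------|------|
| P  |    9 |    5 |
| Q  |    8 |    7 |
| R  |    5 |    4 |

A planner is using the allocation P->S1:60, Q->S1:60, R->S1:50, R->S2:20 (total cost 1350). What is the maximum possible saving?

60

Current plan cost = 60·9 + 60·8 + 50·5 + 20·4 = 1350.
Optimal plan:
  P to S1: 40 crates
  P to S2: 20 crates
  Q to S1: 60 crates
  R to S1: 70 crates
Optimal cost = 1290.
Saving = 1350 − 1290 = 60.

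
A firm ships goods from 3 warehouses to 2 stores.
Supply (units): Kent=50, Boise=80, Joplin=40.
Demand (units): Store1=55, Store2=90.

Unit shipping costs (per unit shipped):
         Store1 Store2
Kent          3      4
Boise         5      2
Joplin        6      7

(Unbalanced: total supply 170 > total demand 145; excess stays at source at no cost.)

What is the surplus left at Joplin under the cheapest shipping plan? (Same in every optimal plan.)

25

Minimum-cost shipments:
  Kent–Store1: 40 × 3 = 120
  Kent–Store2: 10 × 4 = 40
  Boise–Store2: 80 × 2 = 160
  Joplin–Store1: 15 × 6 = 90
Total cost = 410.
Joplin ships 15 of its 40, leaving 25.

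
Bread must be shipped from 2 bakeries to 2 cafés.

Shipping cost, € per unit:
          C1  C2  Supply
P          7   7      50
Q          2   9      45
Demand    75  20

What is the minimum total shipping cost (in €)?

An optimal shipping plan:
  P→C1: 30 trays
  P→C2: 20 trays
  Q→C1: 45 trays
Total cost = €440.

440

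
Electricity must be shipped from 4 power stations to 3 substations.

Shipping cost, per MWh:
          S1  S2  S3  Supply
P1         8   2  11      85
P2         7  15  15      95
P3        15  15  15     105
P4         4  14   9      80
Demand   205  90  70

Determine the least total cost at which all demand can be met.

2730

An optimal shipping plan:
  P1 to S2: 85 MWh
  P2 to S1: 95 MWh
  P3 to S1: 30 MWh
  P3 to S2: 5 MWh
  P3 to S3: 70 MWh
  P4 to S1: 80 MWh
Total cost = 2730.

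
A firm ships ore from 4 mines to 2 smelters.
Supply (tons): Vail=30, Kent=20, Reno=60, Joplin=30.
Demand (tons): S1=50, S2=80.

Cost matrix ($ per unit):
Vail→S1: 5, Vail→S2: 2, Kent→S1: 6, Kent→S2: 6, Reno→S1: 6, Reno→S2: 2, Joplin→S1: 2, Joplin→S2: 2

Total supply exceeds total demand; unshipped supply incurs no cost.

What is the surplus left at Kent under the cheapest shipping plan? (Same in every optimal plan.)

10

An optimal plan:
  Vail->S1: 10 × $5 = $50
  Vail->S2: 20 × $2 = $40
  Kent->S1: 10 × $6 = $60
  Reno->S2: 60 × $2 = $120
  Joplin->S1: 30 × $2 = $60
Total cost = $330.
Kent ships 10 of its 20, leaving 10.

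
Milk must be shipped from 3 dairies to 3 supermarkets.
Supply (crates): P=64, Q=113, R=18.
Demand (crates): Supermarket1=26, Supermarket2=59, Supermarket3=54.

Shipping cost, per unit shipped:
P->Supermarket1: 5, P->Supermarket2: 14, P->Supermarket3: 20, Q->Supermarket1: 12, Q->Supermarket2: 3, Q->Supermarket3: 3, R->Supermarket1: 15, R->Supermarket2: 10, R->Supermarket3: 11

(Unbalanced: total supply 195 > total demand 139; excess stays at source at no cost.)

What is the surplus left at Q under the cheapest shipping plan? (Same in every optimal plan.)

0

An optimal plan:
  P to Supermarket1: 26 crates
  Q to Supermarket2: 59 crates
  Q to Supermarket3: 54 crates
Total cost = 469.
Q ships 113 of its 113, leaving 0.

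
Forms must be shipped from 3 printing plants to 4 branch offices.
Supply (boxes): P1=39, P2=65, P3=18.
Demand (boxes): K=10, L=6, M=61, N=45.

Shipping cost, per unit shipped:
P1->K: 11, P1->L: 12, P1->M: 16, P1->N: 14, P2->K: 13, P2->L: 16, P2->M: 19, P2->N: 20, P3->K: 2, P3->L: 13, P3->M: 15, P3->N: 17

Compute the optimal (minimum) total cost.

1909

One minimum-cost allocation:
  P1–N: 39 boxes
  P2–L: 6 boxes
  P2–M: 53 boxes
  P2–N: 6 boxes
  P3–K: 10 boxes
  P3–M: 8 boxes
Total cost = 1909.
(Supply check: P1 ships 39; P2 ships 65; P3 ships 18.)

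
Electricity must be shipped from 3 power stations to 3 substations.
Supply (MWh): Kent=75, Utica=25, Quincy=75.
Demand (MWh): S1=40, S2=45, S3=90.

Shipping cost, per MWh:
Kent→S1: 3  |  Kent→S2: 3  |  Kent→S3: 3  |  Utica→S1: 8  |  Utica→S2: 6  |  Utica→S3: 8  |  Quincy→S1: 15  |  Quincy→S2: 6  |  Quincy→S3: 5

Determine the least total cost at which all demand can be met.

750

One minimum-cost allocation:
  Kent–S1: 40 MWh
  Kent–S2: 20 MWh
  Kent–S3: 15 MWh
  Utica–S2: 25 MWh
  Quincy–S3: 75 MWh
Total cost = 750.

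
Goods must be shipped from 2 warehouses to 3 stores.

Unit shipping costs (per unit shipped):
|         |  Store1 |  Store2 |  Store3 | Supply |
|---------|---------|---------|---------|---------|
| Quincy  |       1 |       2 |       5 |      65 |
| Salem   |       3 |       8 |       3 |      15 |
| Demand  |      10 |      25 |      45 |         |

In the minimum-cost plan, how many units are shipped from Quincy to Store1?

Optimal shipments:
  Quincy→Store1: 10 units
  Quincy→Store2: 25 units
  Quincy→Store3: 30 units
  Salem→Store3: 15 units
Total cost = 255.
So Quincy→Store1 carries 10 units.

10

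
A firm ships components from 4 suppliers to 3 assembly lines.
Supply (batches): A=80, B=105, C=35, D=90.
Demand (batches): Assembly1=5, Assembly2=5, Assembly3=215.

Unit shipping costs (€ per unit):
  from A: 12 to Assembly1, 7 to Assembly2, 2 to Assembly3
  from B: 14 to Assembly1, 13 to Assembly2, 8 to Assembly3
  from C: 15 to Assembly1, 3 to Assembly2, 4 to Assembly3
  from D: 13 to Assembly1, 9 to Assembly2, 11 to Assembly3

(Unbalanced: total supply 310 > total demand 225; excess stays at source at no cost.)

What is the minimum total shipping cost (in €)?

A cheapest plan:
  A–Assembly3: 80 × €2 = €160
  B–Assembly3: 105 × €8 = €840
  C–Assembly2: 5 × €3 = €15
  C–Assembly3: 30 × €4 = €120
  D–Assembly1: 5 × €13 = €65
Total = 160 + 840 + 15 + 120 + 65 = €1200.
(Supply check: A ships 80; B ships 105; C ships 35; D ships 5.)

1200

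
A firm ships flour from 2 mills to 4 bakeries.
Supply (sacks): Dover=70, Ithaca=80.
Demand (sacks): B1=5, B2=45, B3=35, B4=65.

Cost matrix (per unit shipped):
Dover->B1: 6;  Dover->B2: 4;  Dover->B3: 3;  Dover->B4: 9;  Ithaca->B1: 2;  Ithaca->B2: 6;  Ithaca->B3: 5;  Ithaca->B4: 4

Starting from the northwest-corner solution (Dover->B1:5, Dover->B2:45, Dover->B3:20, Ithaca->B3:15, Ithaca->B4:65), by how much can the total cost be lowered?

30

Current plan cost = 5·6 + 45·4 + 20·3 + 15·5 + 65·4 = 605.
Optimal plan:
  Dover–B2: 45 × 4 = 180
  Dover–B3: 25 × 3 = 75
  Ithaca–B1: 5 × 2 = 10
  Ithaca–B3: 10 × 5 = 50
  Ithaca–B4: 65 × 4 = 260
Optimal cost = 575.
Saving = 605 − 575 = 30.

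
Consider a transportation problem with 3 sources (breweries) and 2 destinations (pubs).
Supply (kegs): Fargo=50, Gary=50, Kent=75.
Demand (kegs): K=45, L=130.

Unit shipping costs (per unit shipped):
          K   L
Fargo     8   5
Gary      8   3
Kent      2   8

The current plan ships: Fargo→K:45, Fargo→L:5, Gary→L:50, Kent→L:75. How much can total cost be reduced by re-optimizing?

405

Current plan cost = 45·8 + 5·5 + 50·3 + 75·8 = 1135.
Optimal plan:
  Fargo->L: 50 × 5 = 250
  Gary->L: 50 × 3 = 150
  Kent->K: 45 × 2 = 90
  Kent->L: 30 × 8 = 240
Optimal cost = 730.
Saving = 1135 − 730 = 405.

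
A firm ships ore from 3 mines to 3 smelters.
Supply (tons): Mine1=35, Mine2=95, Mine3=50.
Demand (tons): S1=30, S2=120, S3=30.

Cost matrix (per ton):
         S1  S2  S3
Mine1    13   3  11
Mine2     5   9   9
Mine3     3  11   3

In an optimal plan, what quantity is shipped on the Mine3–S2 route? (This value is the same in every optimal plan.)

0

Solving gives:
  Mine1–S2: 35 × 3 = 105
  Mine2–S1: 10 × 5 = 50
  Mine2–S2: 85 × 9 = 765
  Mine3–S1: 20 × 3 = 60
  Mine3–S3: 30 × 3 = 90
Total cost = 1070.
The route Mine3→S2 is not used.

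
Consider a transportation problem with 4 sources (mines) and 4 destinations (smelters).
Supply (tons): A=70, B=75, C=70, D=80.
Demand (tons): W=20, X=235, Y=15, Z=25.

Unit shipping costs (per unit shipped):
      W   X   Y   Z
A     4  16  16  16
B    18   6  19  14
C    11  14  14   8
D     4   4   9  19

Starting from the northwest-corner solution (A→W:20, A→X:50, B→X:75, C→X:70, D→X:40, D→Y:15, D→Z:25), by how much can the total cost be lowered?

600

Current plan cost = 20·4 + 50·16 + 75·6 + 70·14 + 40·4 + 15·9 + 25·19 = 3080.
Optimal plan:
  A->W: 20 × 4 = 80
  A->X: 50 × 16 = 800
  B->X: 75 × 6 = 450
  C->X: 30 × 14 = 420
  C->Y: 15 × 14 = 210
  C->Z: 25 × 8 = 200
  D->X: 80 × 4 = 320
Optimal cost = 2480.
Saving = 3080 − 2480 = 600.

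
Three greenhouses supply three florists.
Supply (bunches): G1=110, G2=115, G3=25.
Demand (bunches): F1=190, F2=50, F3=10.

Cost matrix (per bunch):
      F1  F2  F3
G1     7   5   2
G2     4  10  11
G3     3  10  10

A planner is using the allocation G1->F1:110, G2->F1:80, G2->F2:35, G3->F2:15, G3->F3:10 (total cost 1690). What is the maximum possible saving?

Current plan cost = 110·7 + 80·4 + 35·10 + 15·10 + 10·10 = 1690.
Optimal plan:
  G1 to F1: 50 × 7 = 350
  G1 to F2: 50 × 5 = 250
  G1 to F3: 10 × 2 = 20
  G2 to F1: 115 × 4 = 460
  G3 to F1: 25 × 3 = 75
Optimal cost = 1155.
Saving = 1690 − 1155 = 535.

535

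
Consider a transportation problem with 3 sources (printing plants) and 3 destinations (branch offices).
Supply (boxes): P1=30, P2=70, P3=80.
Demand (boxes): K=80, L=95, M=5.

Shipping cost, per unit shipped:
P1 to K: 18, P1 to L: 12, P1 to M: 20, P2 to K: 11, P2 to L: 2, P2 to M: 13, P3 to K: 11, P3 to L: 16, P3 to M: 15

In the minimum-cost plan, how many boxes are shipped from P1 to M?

Solving gives:
  P1 to L: 25 × 12 = 300
  P1 to M: 5 × 20 = 100
  P2 to L: 70 × 2 = 140
  P3 to K: 80 × 11 = 880
Total cost = 1420.
So P1→M carries 5 boxes.

5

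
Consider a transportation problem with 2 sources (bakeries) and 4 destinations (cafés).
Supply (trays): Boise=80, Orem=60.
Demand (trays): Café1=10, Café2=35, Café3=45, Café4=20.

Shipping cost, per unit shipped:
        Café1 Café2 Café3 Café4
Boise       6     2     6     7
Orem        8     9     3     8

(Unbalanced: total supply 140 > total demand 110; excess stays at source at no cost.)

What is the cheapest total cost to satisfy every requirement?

405

Optimal allocation:
  Boise–Café1: 10 × 6 = 60
  Boise–Café2: 35 × 2 = 70
  Boise–Café4: 20 × 7 = 140
  Orem–Café3: 45 × 3 = 135
Total = 60 + 70 + 140 + 135 = 405.
(Supply check: Boise ships 65; Orem ships 45.)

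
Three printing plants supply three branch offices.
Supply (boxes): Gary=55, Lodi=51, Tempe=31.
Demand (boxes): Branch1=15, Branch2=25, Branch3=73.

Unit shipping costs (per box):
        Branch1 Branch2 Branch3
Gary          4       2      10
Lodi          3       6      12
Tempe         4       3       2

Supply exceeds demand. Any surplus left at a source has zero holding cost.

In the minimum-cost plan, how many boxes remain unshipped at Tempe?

An optimal plan:
  Gary→Branch2: 25 × 2 = 50
  Gary→Branch3: 30 × 10 = 300
  Lodi→Branch1: 15 × 3 = 45
  Lodi→Branch3: 12 × 12 = 144
  Tempe→Branch3: 31 × 2 = 62
Total cost = 601.
Tempe ships 31 of its 31, leaving 0.

0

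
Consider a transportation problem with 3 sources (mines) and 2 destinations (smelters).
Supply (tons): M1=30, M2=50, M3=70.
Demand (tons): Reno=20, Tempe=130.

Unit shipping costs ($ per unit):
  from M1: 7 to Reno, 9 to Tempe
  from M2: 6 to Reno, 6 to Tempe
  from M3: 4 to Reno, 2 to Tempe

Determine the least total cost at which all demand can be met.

670

An optimal shipping plan:
  M1->Reno: 20 tons
  M1->Tempe: 10 tons
  M2->Tempe: 50 tons
  M3->Tempe: 70 tons
Total cost = $670.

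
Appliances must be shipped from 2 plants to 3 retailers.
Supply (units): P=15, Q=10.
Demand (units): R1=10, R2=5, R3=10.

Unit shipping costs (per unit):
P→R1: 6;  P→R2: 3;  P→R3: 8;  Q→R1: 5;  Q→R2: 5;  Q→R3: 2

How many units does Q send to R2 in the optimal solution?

The minimum-cost plan:
  P→R1: 10 × 6 = 60
  P→R2: 5 × 3 = 15
  Q→R3: 10 × 2 = 20
Total cost = 95.
The route Q→R2 is not used.

0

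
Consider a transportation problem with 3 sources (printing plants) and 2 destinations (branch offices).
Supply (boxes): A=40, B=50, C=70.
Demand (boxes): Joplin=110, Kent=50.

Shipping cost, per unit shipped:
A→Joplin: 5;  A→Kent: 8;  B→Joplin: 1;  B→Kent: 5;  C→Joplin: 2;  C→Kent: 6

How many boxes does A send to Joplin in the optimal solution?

0

The minimum-cost plan:
  A–Kent: 40 × 8 = 320
  B–Joplin: 50 × 1 = 50
  C–Joplin: 60 × 2 = 120
  C–Kent: 10 × 6 = 60
Total cost = 550.
The route A→Joplin is not used.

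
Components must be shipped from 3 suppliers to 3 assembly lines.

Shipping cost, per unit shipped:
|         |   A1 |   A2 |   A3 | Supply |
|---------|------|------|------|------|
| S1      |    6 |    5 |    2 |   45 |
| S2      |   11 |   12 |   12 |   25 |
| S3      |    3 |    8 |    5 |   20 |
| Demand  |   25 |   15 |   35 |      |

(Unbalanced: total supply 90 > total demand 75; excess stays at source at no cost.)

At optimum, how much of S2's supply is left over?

Minimum-cost shipments:
  S1 to A2: 10 × 5 = 50
  S1 to A3: 35 × 2 = 70
  S2 to A1: 5 × 11 = 55
  S2 to A2: 5 × 12 = 60
  S3 to A1: 20 × 3 = 60
Total cost = 295.
S2 ships 10 of its 25, leaving 15.

15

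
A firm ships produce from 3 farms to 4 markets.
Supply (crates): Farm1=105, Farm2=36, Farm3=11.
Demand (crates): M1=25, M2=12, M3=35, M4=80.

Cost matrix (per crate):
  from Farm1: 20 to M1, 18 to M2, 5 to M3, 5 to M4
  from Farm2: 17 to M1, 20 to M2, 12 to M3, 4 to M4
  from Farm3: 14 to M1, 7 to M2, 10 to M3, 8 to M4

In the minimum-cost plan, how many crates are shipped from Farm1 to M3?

The minimum-cost plan:
  Farm1–M2: 1 × 18 = 18
  Farm1–M3: 35 × 5 = 175
  Farm1–M4: 69 × 5 = 345
  Farm2–M1: 25 × 17 = 425
  Farm2–M4: 11 × 4 = 44
  Farm3–M2: 11 × 7 = 77
Total cost = 1084.
So Farm1→M3 carries 35 crates.

35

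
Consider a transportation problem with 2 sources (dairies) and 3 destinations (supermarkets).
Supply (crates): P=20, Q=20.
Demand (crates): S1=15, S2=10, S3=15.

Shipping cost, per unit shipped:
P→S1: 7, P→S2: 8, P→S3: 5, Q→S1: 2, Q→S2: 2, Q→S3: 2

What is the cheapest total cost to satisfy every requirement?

One minimum-cost allocation:
  P to S1: 5 × 7 = 35
  P to S3: 15 × 5 = 75
  Q to S1: 10 × 2 = 20
  Q to S2: 10 × 2 = 20
Total = 35 + 75 + 20 + 20 = 150.

150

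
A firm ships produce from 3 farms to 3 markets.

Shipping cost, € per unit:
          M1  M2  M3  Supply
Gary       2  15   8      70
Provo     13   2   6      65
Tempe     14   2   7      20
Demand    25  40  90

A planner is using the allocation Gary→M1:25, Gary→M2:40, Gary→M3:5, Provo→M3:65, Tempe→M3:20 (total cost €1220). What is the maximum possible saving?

Current plan cost = 25·2 + 40·15 + 5·8 + 65·6 + 20·7 = €1220.
Optimal plan:
  Gary to M1: 25 crates
  Gary to M3: 45 crates
  Provo to M2: 20 crates
  Provo to M3: 45 crates
  Tempe to M2: 20 crates
Optimal cost = €760.
Saving = 1220 − 760 = €460.

460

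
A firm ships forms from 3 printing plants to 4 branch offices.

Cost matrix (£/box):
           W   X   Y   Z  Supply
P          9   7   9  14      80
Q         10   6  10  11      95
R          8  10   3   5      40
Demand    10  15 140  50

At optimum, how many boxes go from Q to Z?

The minimum-cost plan:
  P–Y: 80 × £9 = £720
  Q–W: 10 × £10 = £100
  Q–X: 15 × £6 = £90
  Q–Y: 20 × £10 = £200
  Q–Z: 50 × £11 = £550
  R–Y: 40 × £3 = £120
Total cost = £1780.
So Q→Z carries 50 boxes.

50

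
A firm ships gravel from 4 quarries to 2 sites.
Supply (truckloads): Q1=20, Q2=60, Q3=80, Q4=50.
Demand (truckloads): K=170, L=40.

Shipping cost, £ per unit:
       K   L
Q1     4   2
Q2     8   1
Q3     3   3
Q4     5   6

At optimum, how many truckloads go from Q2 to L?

Optimal shipments:
  Q1–K: 20 × £4 = £80
  Q2–K: 20 × £8 = £160
  Q2–L: 40 × £1 = £40
  Q3–K: 80 × £3 = £240
  Q4–K: 50 × £5 = £250
Total cost = £770.
So Q2→L carries 40 truckloads.

40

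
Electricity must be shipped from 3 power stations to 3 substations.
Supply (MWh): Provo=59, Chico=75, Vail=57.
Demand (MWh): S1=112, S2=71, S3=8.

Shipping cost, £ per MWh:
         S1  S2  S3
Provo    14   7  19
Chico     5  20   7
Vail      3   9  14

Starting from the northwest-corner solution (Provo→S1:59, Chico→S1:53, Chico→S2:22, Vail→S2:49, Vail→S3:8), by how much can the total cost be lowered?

1037

Current plan cost = 59·14 + 53·5 + 22·20 + 49·9 + 8·14 = £2084.
Optimal plan:
  Provo→S2: 59 × £7 = £413
  Chico→S1: 67 × £5 = £335
  Chico→S3: 8 × £7 = £56
  Vail→S1: 45 × £3 = £135
  Vail→S2: 12 × £9 = £108
Optimal cost = £1047.
Saving = 2084 − 1047 = £1037.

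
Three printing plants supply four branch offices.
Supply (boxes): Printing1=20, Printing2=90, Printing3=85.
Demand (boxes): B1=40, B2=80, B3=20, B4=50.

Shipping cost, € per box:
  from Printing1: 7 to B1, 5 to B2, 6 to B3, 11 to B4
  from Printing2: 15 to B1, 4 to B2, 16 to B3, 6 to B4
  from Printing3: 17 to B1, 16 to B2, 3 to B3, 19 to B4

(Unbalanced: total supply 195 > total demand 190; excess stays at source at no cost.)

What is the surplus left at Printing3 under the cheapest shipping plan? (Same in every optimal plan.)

Minimum-cost shipments:
  Printing1→B2: 20 boxes
  Printing2→B2: 40 boxes
  Printing2→B4: 50 boxes
  Printing3→B1: 40 boxes
  Printing3→B2: 20 boxes
  Printing3→B3: 20 boxes
Total cost = €1620.
Printing3 ships 80 of its 85, leaving 5.

5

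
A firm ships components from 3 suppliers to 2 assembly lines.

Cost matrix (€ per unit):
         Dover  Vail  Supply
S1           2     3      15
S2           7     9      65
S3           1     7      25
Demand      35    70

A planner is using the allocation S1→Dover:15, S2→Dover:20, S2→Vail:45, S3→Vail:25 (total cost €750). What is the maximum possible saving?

115

Current plan cost = 15·2 + 20·7 + 45·9 + 25·7 = €750.
Optimal plan:
  S1→Vail: 15 × €3 = €45
  S2→Dover: 10 × €7 = €70
  S2→Vail: 55 × €9 = €495
  S3→Dover: 25 × €1 = €25
Optimal cost = €635.
Saving = 750 − 635 = €115.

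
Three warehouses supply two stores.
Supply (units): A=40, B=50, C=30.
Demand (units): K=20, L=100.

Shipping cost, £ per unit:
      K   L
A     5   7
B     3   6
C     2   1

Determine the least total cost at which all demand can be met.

One minimum-cost allocation:
  A->L: 40 × £7 = £280
  B->K: 20 × £3 = £60
  B->L: 30 × £6 = £180
  C->L: 30 × £1 = £30
Total = 280 + 60 + 180 + 30 = £550.
(Supply check: A ships 40; B ships 50; C ships 30.)

550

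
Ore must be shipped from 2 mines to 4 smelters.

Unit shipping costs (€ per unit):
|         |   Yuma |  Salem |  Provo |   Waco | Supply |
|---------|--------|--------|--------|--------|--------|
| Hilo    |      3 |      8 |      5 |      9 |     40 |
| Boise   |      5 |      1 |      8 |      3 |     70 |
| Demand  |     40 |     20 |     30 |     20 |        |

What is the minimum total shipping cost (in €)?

410

An optimal shipping plan:
  Hilo->Yuma: 10 × €3 = €30
  Hilo->Provo: 30 × €5 = €150
  Boise->Yuma: 30 × €5 = €150
  Boise->Salem: 20 × €1 = €20
  Boise->Waco: 20 × €3 = €60
Total = 30 + 150 + 150 + 20 + 60 = €410.
(Supply check: Hilo ships 40; Boise ships 70.)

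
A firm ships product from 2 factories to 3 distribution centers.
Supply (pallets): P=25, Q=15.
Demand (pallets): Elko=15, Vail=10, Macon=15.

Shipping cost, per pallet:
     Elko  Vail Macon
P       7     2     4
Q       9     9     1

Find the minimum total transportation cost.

A cheapest plan:
  P→Elko: 15 × 7 = 105
  P→Vail: 10 × 2 = 20
  Q→Macon: 15 × 1 = 15
Total = 105 + 20 + 15 = 140.

140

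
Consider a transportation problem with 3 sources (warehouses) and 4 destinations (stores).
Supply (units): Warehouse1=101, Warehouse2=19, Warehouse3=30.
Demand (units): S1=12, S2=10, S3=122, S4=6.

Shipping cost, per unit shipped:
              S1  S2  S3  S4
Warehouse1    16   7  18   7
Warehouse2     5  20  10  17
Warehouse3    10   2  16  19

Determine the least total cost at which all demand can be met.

2210

A cheapest plan:
  Warehouse1->S3: 95 × 18 = 1710
  Warehouse1->S4: 6 × 7 = 42
  Warehouse2->S3: 19 × 10 = 190
  Warehouse3->S1: 12 × 10 = 120
  Warehouse3->S2: 10 × 2 = 20
  Warehouse3->S3: 8 × 16 = 128
Total = 1710 + 42 + 190 + 120 + 20 + 128 = 2210.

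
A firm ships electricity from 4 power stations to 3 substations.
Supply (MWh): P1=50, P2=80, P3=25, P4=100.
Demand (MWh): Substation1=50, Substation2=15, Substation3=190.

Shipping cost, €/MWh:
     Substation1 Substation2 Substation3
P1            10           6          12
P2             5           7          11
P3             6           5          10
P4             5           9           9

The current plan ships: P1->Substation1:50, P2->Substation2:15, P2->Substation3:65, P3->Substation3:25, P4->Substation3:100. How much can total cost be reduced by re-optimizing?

230

Current plan cost = 50·10 + 15·7 + 65·11 + 25·10 + 100·9 = €2470.
Optimal plan:
  P1→Substation2: 15 × €6 = €90
  P1→Substation3: 35 × €12 = €420
  P2→Substation1: 50 × €5 = €250
  P2→Substation3: 30 × €11 = €330
  P3→Substation3: 25 × €10 = €250
  P4→Substation3: 100 × €9 = €900
Optimal cost = €2240.
Saving = 2470 − 2240 = €230.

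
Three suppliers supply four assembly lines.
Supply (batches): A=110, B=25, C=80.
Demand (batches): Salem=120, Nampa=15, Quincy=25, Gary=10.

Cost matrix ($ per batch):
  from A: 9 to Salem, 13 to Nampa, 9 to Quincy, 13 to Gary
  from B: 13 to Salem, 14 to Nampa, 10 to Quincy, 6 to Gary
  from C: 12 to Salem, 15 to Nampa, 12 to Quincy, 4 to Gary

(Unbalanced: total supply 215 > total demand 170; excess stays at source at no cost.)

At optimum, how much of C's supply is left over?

45

Minimum-cost shipments:
  A->Salem: 110 × $9 = $990
  B->Quincy: 25 × $10 = $250
  C->Salem: 10 × $12 = $120
  C->Nampa: 15 × $15 = $225
  C->Gary: 10 × $4 = $40
Total cost = $1625.
C ships 35 of its 80, leaving 45.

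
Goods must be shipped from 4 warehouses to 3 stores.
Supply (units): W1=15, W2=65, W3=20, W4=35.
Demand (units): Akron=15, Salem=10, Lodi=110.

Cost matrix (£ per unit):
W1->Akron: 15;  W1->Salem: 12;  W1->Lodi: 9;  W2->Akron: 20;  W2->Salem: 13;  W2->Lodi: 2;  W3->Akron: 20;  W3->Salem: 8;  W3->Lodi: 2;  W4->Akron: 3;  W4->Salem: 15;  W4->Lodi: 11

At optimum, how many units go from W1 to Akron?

0

Solving gives:
  W1 to Salem: 10 × £12 = £120
  W1 to Lodi: 5 × £9 = £45
  W2 to Lodi: 65 × £2 = £130
  W3 to Lodi: 20 × £2 = £40
  W4 to Akron: 15 × £3 = £45
  W4 to Lodi: 20 × £11 = £220
Total cost = £600.
The route W1→Akron is not used.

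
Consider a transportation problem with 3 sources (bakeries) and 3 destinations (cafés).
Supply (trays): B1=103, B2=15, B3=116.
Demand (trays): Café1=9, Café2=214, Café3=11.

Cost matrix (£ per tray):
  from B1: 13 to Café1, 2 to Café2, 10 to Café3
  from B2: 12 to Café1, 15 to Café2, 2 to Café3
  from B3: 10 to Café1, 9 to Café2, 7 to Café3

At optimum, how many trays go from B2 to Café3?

11

Optimal shipments:
  B1→Café2: 103 × £2 = £206
  B2→Café1: 4 × £12 = £48
  B2→Café3: 11 × £2 = £22
  B3→Café1: 5 × £10 = £50
  B3→Café2: 111 × £9 = £999
Total cost = £1325.
So B2→Café3 carries 11 trays.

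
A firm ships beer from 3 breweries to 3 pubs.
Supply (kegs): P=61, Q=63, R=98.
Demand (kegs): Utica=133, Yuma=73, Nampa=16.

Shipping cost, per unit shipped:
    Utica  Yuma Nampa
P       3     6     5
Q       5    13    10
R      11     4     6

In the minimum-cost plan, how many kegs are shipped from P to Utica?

61

Optimal shipments:
  P→Utica: 61 × 3 = 183
  Q→Utica: 63 × 5 = 315
  R→Utica: 9 × 11 = 99
  R→Yuma: 73 × 4 = 292
  R→Nampa: 16 × 6 = 96
Total cost = 985.
So P→Utica carries 61 kegs.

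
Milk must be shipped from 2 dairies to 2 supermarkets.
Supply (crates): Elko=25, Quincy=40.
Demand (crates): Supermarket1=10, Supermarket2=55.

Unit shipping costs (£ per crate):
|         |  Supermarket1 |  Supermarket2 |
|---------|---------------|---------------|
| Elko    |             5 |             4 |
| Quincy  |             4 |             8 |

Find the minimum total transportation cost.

380

A cheapest plan:
  Elko->Supermarket2: 25 crates
  Quincy->Supermarket1: 10 crates
  Quincy->Supermarket2: 30 crates
Total cost = £380.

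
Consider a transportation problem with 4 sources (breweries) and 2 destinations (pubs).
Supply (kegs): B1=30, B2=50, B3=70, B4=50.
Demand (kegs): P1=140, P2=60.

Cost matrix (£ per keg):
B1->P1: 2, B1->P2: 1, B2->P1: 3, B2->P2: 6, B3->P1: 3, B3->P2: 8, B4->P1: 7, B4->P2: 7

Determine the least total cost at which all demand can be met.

740

A cheapest plan:
  B1–P2: 30 × £1 = £30
  B2–P1: 50 × £3 = £150
  B3–P1: 70 × £3 = £210
  B4–P1: 20 × £7 = £140
  B4–P2: 30 × £7 = £210
Total = 30 + 150 + 210 + 140 + 210 = £740.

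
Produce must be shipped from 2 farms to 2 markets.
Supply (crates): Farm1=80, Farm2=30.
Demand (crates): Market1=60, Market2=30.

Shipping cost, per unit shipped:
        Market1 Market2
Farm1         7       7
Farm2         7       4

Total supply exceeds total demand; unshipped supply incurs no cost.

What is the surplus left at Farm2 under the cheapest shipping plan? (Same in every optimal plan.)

0

Minimum-cost shipments:
  Farm1->Market1: 60 × 7 = 420
  Farm2->Market2: 30 × 4 = 120
Total cost = 540.
Farm2 ships 30 of its 30, leaving 0.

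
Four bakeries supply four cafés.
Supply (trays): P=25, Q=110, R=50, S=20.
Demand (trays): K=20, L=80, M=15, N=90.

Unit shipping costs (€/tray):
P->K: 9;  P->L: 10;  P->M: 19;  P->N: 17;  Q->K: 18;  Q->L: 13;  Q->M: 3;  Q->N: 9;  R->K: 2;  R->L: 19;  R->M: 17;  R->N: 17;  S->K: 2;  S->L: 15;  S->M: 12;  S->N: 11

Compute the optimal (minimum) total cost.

2080

Optimal allocation:
  P->L: 25 trays
  Q->L: 5 trays
  Q->M: 15 trays
  Q->N: 90 trays
  R->K: 20 trays
  R->L: 30 trays
  S->L: 20 trays
Total cost = €2080.
(Supply check: P ships 25; Q ships 110; R ships 50; S ships 20.)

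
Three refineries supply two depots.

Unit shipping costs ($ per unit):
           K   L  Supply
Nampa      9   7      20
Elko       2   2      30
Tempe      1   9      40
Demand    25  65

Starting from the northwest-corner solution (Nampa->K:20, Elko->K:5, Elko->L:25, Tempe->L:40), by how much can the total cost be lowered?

240

Current plan cost = 20·9 + 5·2 + 25·2 + 40·9 = $600.
Optimal plan:
  Nampa–L: 20 kL
  Elko–L: 30 kL
  Tempe–K: 25 kL
  Tempe–L: 15 kL
Optimal cost = $360.
Saving = 600 − 360 = $240.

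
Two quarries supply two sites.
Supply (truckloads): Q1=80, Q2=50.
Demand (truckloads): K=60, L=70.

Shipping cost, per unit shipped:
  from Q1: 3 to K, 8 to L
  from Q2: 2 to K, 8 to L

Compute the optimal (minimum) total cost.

Optimal allocation:
  Q1->K: 10 × 3 = 30
  Q1->L: 70 × 8 = 560
  Q2->K: 50 × 2 = 100
Total = 30 + 560 + 100 = 690.

690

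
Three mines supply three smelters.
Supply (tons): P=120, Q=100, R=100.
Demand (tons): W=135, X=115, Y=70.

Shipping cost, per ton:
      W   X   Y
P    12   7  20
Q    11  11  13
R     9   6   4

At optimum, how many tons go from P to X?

Solving gives:
  P→W: 5 × 12 = 60
  P→X: 115 × 7 = 805
  Q→W: 100 × 11 = 1100
  R→W: 30 × 9 = 270
  R→Y: 70 × 4 = 280
Total cost = 2515.
So P→X carries 115 tons.

115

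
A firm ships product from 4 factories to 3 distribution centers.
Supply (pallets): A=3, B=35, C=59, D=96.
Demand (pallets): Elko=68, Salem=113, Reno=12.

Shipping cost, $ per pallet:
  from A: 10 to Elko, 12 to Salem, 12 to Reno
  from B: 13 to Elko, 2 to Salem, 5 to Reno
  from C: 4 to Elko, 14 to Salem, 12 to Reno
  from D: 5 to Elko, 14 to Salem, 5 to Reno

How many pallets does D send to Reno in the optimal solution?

Solving gives:
  A to Salem: 3 × $12 = $36
  B to Salem: 35 × $2 = $70
  C to Elko: 59 × $4 = $236
  D to Elko: 9 × $5 = $45
  D to Salem: 75 × $14 = $1050
  D to Reno: 12 × $5 = $60
Total cost = $1497.
So D→Reno carries 12 pallets.

12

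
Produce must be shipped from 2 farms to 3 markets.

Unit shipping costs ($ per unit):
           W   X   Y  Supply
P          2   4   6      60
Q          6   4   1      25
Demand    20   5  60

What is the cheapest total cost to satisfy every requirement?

295

An optimal shipping plan:
  P–W: 20 × $2 = $40
  P–X: 5 × $4 = $20
  P–Y: 35 × $6 = $210
  Q–Y: 25 × $1 = $25
Total = 40 + 20 + 210 + 25 = $295.
(Supply check: P ships 60; Q ships 25.)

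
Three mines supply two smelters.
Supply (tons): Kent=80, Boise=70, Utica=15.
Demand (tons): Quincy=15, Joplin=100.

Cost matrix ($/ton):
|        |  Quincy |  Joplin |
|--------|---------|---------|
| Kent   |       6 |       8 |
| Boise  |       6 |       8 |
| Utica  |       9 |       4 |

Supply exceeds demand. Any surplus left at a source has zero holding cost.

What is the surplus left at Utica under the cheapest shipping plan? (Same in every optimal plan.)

0

An optimal plan:
  Kent–Joplin: 80 tons
  Boise–Quincy: 15 tons
  Boise–Joplin: 5 tons
  Utica–Joplin: 15 tons
Total cost = $830.
Utica ships 15 of its 15, leaving 0.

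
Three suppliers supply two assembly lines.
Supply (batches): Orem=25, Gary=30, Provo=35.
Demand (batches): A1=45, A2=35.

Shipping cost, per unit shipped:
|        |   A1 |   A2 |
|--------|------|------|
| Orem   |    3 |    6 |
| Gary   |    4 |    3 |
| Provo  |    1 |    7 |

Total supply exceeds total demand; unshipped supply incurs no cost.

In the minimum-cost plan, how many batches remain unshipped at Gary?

Minimum-cost shipments:
  Orem->A1: 10 × 3 = 30
  Orem->A2: 5 × 6 = 30
  Gary->A2: 30 × 3 = 90
  Provo->A1: 35 × 1 = 35
Total cost = 185.
Gary ships 30 of its 30, leaving 0.

0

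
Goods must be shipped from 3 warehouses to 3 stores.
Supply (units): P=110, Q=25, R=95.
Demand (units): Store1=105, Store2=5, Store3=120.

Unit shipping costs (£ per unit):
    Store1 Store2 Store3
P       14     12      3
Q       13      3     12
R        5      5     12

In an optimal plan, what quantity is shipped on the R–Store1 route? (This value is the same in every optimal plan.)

95

The minimum-cost plan:
  P to Store3: 110 × £3 = £330
  Q to Store1: 10 × £13 = £130
  Q to Store2: 5 × £3 = £15
  Q to Store3: 10 × £12 = £120
  R to Store1: 95 × £5 = £475
Total cost = £1070.
So R→Store1 carries 95 units.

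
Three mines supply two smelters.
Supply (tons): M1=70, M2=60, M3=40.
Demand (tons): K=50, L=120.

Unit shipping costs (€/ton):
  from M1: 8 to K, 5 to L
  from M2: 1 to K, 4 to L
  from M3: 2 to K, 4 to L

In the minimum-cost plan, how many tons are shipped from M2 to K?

50

Optimal shipments:
  M1→L: 70 tons
  M2→K: 50 tons
  M2→L: 10 tons
  M3→L: 40 tons
Total cost = €600.
So M2→K carries 50 tons.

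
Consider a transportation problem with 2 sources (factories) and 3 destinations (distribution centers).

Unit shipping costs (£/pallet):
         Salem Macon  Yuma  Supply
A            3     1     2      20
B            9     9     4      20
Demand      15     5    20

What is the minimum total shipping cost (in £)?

Optimal allocation:
  A to Salem: 15 × £3 = £45
  A to Macon: 5 × £1 = £5
  B to Yuma: 20 × £4 = £80
Total = 45 + 5 + 80 = £130.

130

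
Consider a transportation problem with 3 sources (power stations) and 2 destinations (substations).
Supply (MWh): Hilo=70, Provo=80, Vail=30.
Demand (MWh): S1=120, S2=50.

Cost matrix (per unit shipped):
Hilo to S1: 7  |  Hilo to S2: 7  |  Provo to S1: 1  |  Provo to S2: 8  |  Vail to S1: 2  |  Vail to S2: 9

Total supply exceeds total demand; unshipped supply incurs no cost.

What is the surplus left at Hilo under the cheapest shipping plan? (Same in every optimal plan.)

Minimum-cost shipments:
  Hilo to S1: 10 × 7 = 70
  Hilo to S2: 50 × 7 = 350
  Provo to S1: 80 × 1 = 80
  Vail to S1: 30 × 2 = 60
Total cost = 560.
Hilo ships 60 of its 70, leaving 10.

10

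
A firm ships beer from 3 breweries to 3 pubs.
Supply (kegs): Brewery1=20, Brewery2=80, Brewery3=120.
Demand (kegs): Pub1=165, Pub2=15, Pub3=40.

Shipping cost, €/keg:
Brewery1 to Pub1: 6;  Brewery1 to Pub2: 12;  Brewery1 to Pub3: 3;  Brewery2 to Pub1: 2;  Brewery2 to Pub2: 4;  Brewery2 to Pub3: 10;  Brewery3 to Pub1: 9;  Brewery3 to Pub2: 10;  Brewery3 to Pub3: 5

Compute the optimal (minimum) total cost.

1215

Optimal allocation:
  Brewery1->Pub1: 20 × €6 = €120
  Brewery2->Pub1: 80 × €2 = €160
  Brewery3->Pub1: 65 × €9 = €585
  Brewery3->Pub2: 15 × €10 = €150
  Brewery3->Pub3: 40 × €5 = €200
Total = 120 + 160 + 585 + 150 + 200 = €1215.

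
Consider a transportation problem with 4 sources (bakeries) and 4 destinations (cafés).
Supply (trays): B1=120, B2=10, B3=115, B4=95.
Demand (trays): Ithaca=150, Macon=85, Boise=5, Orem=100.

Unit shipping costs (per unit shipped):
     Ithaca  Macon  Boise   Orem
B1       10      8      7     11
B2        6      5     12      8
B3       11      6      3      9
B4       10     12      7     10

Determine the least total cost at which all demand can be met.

2960

One minimum-cost allocation:
  B1->Ithaca: 120 trays
  B2->Ithaca: 10 trays
  B3->Macon: 85 trays
  B3->Boise: 5 trays
  B3->Orem: 25 trays
  B4->Ithaca: 20 trays
  B4->Orem: 75 trays
Total cost = 2960.
(Supply check: B1 ships 120; B2 ships 10; B3 ships 115; B4 ships 95.)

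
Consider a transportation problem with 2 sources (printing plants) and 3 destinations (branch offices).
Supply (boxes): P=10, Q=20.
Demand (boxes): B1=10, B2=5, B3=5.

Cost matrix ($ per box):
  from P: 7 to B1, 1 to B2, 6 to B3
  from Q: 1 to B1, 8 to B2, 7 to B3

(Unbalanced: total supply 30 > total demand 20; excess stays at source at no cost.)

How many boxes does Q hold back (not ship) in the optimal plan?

An optimal plan:
  P->B2: 5 × $1 = $5
  P->B3: 5 × $6 = $30
  Q->B1: 10 × $1 = $10
Total cost = $45.
Q ships 10 of its 20, leaving 10.

10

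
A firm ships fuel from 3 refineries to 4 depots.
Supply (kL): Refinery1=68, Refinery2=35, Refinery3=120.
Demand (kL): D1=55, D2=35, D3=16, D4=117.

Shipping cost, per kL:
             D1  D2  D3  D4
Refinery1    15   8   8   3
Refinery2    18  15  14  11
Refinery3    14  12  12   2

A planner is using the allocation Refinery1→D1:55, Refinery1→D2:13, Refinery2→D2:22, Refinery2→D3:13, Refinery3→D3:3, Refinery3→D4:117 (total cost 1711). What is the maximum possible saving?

142

Current plan cost = 55·15 + 13·8 + 22·15 + 13·14 + 3·12 + 117·2 = 1711.
Optimal plan:
  Refinery1–D2: 35 × 8 = 280
  Refinery1–D3: 16 × 8 = 128
  Refinery1–D4: 17 × 3 = 51
  Refinery2–D1: 35 × 18 = 630
  Refinery3–D1: 20 × 14 = 280
  Refinery3–D4: 100 × 2 = 200
Optimal cost = 1569.
Saving = 1711 − 1569 = 142.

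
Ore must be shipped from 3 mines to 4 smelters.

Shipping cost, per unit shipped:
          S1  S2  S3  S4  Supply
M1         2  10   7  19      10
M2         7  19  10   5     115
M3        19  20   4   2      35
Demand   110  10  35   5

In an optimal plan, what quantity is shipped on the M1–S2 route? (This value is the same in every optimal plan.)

Optimal shipments:
  M1→S2: 10 × 10 = 100
  M2→S1: 110 × 7 = 770
  M2→S4: 5 × 5 = 25
  M3→S3: 35 × 4 = 140
Total cost = 1035.
So M1→S2 carries 10 tons.

10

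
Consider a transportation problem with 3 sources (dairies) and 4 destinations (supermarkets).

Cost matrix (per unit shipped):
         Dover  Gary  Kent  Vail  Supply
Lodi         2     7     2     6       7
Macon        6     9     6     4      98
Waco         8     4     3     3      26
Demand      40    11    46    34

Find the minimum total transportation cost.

623

One minimum-cost allocation:
  Lodi to Kent: 7 × 2 = 14
  Macon to Dover: 40 × 6 = 240
  Macon to Kent: 24 × 6 = 144
  Macon to Vail: 34 × 4 = 136
  Waco to Gary: 11 × 4 = 44
  Waco to Kent: 15 × 3 = 45
Total = 14 + 240 + 144 + 136 + 44 + 45 = 623.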